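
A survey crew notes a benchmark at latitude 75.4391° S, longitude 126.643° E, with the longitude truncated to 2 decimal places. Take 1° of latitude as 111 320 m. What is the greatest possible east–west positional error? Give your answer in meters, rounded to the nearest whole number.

Truncating at 2 decimal places can drop up to a full unit in the last place, so the longitude may be off by as much as 0.01°.
Parallels shrink by cos φ, so at 75.4391° a degree of longitude is 111320 × 0.2514 ≈ 27986.8 m.
East–west error: 0.01° × 27986.8 m/° ≈ 279.868 m.

280 meters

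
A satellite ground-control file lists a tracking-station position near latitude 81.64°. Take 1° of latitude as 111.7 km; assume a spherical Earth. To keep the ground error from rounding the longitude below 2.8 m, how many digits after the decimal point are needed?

At 81.64° one degree of longitude covers 111700 × cos 81.64° ≈ 111700 × 0.1454 ≈ 16240.3 m.
N decimal places → at most half a unit in the last place, 0.5 × 10⁻ᴺ° = 16240.3/2 × 10⁻ᴺ m.
Setting 8120.16 × 10⁻ᴺ ≤ 2.8 gives 10ᴺ ≥ 2900, i.e. N ≥ 3.46.
N = 3 would give 8.12 m (too coarse); N = 4 gives 0.812 m ≤ 2.8 m.

4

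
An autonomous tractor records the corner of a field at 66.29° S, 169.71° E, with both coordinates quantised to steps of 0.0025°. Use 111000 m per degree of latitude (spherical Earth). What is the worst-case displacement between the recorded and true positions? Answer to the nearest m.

150 m

With a 0.0025° grid the true value lies within half a step, ±0.0025°/2 = ±0.00125°, of the stored one.
N–S: 0.00125° × 111000 m/° = 138.75 m.
East–west component at 66.29°: 0.00125° × 111000 × cos 66.29° ≈ 0.00125 × 44633.9 ≈ 55.7924 m.
Combining orthogonally: (138.75² + 55.7924²)^½ ≈ 149.547 m.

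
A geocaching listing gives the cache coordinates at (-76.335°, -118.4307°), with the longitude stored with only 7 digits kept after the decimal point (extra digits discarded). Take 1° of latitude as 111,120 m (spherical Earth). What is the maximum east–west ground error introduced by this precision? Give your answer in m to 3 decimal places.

Truncating at 7 decimal places can drop up to a full unit in the last place, so the longitude may be off by as much as 1e-07°.
At latitude 76.335° a degree of longitude spans 111120 m × cos 76.335° = 111120 × 0.2362 ≈ 26251.5 m.
East–west error: 1e-07° × 26251.5 m/° ≈ 0.00262515 m.

0.003 m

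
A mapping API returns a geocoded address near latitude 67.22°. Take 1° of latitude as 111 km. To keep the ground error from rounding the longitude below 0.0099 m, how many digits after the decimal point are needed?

7 decimal places

At 67.22° one degree of longitude covers 111000 × cos 67.22° ≈ 111000 × 0.3872 ≈ 42978.5 m.
Rounding to N decimal places gives at most 0.5 × 10⁻ᴺ degrees of error, i.e. 0.5 × 10⁻ᴺ × 42978.5 m.
Setting 21489.3 × 10⁻ᴺ ≤ 0.0099 gives 10ᴺ ≥ 2.171e+06, i.e. N ≥ 6.34.
At 6 places the error can reach 0.0215 m, but 7 places keeps it to 0.00215 m.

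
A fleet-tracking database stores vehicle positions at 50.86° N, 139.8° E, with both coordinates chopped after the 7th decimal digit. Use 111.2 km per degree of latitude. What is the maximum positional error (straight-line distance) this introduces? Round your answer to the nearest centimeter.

Truncating at 7 decimal places can drop up to a full unit in the last place, so each coordinate may be off by as much as 1e-07°.
North–south component: 1e-07° × 111200 = 0.01112 m.
Longitude error → 1e-07 × 111200 × cos 50.86° = 1e-07 × 111200 × 0.6312 ≈ 0.00701914 m.
Combining orthogonally: (0.01112² + 0.00701914²)^½ ≈ 0.01315 m.
That is 0.01315 m = 1.315 cm.

1 centimeters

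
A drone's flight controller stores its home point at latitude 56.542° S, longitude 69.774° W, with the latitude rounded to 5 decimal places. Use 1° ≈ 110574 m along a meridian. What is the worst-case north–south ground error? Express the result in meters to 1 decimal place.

0.6 meters

Rounding to 5 decimal places leaves the latitude within ±5e-06° of the true value.
North–south distance: 5e-06° × 110574 m/° = 0.55287 m.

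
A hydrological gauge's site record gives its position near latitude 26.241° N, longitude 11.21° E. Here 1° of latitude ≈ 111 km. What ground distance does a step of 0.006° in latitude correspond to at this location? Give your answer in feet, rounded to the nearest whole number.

0.006° × 111000 m/° = 666 m.
In feet: 666 m ÷ 0.3048 ≈ 2185 ft.

2185 feet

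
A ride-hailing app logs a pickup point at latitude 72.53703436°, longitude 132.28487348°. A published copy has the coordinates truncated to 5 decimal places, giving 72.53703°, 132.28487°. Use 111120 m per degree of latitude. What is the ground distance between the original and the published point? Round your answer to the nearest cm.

The latitude changed by +0.00000436° and the longitude by +0.00000348°.
North–south shift: 0.00000436 × 111120 = 0.484483 m.
E–W at 72.537°: 0.00000348° × 111120 × cos 72.537° = 0.00000348 × 111120 × 0.3001 ≈ 0.116044 m.
Hypotenuse of the two orthogonal shifts: √(0.484483² + 0.116044²) = 0.498187 m.
That is 0.498187 m = 49.819 cm.

50 cm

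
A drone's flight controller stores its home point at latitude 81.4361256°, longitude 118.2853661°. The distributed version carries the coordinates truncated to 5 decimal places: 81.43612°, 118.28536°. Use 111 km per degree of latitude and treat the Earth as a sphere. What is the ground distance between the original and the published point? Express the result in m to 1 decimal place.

0.6 m

Δlat = 81.4361256 − 81.43612 = +0.0000056°; Δlon = 118.2853661 − 118.28536 = +0.0000061°.
North–south shift: 0.0000056 × 111000 = 0.6216 m.
East–west at this latitude: 0.0000061° × 111000 × cos 81.4361° ≈ 0.0000061 × 16529.2 = 0.100828 m.
Hypotenuse of the two orthogonal shifts: √(0.6216² + 0.100828²) = 0.629724 m.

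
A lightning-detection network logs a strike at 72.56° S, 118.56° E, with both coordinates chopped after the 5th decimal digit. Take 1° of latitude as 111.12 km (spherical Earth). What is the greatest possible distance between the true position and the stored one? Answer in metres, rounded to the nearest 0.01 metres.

1.16 metres

Truncating at 5 decimal places can drop up to a full unit in the last place, so each coordinate may be off by as much as 1e-05°.
Latitude error → 1e-05 × 111120 = 1.1112 m along the meridian.
East–west component at 72.56°: 1e-05° × 111120 × cos 72.56° ≈ 1e-05 × 33303.4 ≈ 0.333034 m.
Combining orthogonally: (1.1112² + 0.333034²)^½ ≈ 1.16003 m.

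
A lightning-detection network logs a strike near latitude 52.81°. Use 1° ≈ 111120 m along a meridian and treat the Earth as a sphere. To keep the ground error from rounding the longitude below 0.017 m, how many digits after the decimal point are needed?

7

At 52.81° one degree of longitude covers 111120 × cos 52.81° ≈ 111120 × 0.6045 ≈ 67167.6 m.
Rounding to N decimal places gives at most 0.5 × 10⁻ᴺ degrees of error, i.e. 0.5 × 10⁻ᴺ × 67167.6 m.
Setting 33583.8 × 10⁻ᴺ ≤ 0.017 gives 10ᴺ ≥ 1.976e+06, i.e. N ≥ 6.30.
So 7 decimal places suffice (0.00336 m); 6 would allow up to 0.0336 m.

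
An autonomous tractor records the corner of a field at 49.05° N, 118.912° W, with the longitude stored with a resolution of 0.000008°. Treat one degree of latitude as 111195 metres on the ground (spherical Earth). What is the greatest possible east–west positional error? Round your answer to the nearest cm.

With a 0.000008° grid the true value lies within half a step, ±0.000008°/2 = ±4e-06°, of the stored one.
Parallels shrink by cos φ, so at 49.05° a degree of longitude is 111195 × 0.6554 ≈ 72877.2 m.
So at most 4e-06° × 72877.2 ≈ 0.291509 m east–west.
That is 0.291509 m = 29.151 cm.

29 cm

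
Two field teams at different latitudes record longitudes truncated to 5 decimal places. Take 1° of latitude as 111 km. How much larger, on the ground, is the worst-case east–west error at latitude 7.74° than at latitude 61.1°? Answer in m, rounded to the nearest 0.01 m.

Truncating at 5 decimal places can drop up to a full unit in the last place, so the longitude may be off by as much as 1e-05°.
At 7.74°: 1e-05° × 111000 × cos 7.74° = 1e-05 × 111000 × 0.9909 ≈ 1.0999 m.
At 61.1°: 1e-05° × 111000 × cos 61.1° = 1e-05 × 111000 × 0.4833 ≈ 0.53644 m.
Difference: 1.0999 − 0.53644 = 0.56344 m.

0.56 m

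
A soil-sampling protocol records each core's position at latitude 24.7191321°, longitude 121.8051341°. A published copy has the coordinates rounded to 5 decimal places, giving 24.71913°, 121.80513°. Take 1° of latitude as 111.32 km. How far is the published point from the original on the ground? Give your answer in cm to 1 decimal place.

The latitude changed by +0.0000021° and the longitude by +0.0000041°.
North–south shift: 0.0000021 × 111320 = 0.233772 m.
East–west at this latitude: 0.0000041° × 111320 × cos 24.7191° ≈ 0.0000041 × 101120 = 0.41459 m.
Distance: √(0.233772² + 0.41459²) ≈ 0.475956 m.
That is 0.475956 m = 47.596 cm.

47.6 cm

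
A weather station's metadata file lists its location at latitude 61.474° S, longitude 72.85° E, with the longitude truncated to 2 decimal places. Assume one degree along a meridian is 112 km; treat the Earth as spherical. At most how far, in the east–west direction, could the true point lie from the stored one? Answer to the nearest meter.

535 meters

Truncating at 2 decimal places can drop up to a full unit in the last place, so the longitude may be off by as much as 0.01°.
Parallels shrink by cos φ, so at 61.474° a degree of longitude is 112000 × 0.4776 ≈ 53486.4 m.
Maximum E–W displacement: 0.01 × 53486.4 = 534.864 m.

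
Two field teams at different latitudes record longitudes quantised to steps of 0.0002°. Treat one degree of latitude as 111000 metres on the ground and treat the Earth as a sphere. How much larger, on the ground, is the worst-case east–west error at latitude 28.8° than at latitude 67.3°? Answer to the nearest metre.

5 metres

With a 0.0002° grid the true value lies within half a step, ±0.0002°/2 = ±0.0001°, of the stored one.
At 28.8°: 0.0001° × 111000 × cos 28.8° = 0.0001 × 111000 × 0.8763 ≈ 9.727 m.
At 67.3°: 0.0001° × 111000 × cos 67.3° = 0.0001 × 111000 × 0.3859 ≈ 4.2836 m.
So the lower-latitude error exceeds the higher by 9.727 − 4.2836 = 5.4434 m.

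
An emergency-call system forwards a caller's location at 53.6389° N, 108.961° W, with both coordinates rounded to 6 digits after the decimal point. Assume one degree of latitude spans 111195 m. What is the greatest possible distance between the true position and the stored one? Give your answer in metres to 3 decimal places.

0.065 metres

Rounding to 6 decimal places leaves each coordinate within ±5e-07° of the true value.
Latitude error → 5e-07 × 111195 = 0.0555975 m along the meridian.
East–west component at 53.6389°: 5e-07° × 111195 × cos 53.6389° ≈ 5e-07 × 65924.4 ≈ 0.0329622 m.
Worst case both components are at the extreme and orthogonal: √(0.0555975² + 0.0329622²) ≈ 0.0646343 m.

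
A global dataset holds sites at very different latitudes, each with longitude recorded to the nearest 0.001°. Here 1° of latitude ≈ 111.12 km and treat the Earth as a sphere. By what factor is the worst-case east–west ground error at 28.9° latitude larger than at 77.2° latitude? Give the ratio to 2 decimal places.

3.95

Rounding to 3 decimal places leaves the longitude within ±0.0005° of the true value.
At 28.9°: 0.0005° × 111120 × cos 28.9° = 0.0005 × 111120 × 0.8755 ≈ 48.641 m.
Error at 77.2° = 0.0005° × 111120 × cos 77.2° ≈ 55.56 × 0.2215 = 12.309 m.
Ratio: 48.641 / 12.309 = cos 28.9° / cos 77.2° ≈ 3.9516.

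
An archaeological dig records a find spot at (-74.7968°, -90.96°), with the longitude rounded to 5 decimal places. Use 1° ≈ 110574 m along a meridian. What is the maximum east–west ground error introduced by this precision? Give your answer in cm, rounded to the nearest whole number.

14 cm

Rounding to 5 decimal places leaves the longitude within ±5e-06° of the true value.
At latitude 74.7968° a degree of longitude spans 110574 m × cos 74.7968° = 110574 × 0.2622 ≈ 28997.3 m.
So at most 5e-06° × 28997.3 ≈ 0.144986 m east–west.
That is 0.144986 m = 14.499 cm.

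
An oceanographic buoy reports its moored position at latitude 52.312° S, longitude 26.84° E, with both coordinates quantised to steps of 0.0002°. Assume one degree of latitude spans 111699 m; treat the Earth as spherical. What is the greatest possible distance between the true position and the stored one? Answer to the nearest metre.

With a 0.0002° grid the true value lies within half a step, ±0.0002°/2 = ±0.0001°, of the stored one.
Latitude error → 0.0001 × 111699 = 11.1699 m along the meridian.
Longitude error → 0.0001 × 111699 × cos 52.312° = 0.0001 × 111699 × 0.6114 ≈ 6.82884 m.
Combining orthogonally: (11.1699² + 6.82884²)^½ ≈ 13.092 m.

13 metres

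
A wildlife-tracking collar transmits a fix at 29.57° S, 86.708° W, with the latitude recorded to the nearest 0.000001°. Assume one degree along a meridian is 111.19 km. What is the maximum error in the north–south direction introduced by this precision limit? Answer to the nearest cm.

Rounding to 6 decimal places leaves the latitude within ±5e-07° of the true value.
Along the meridian that is 5e-07° × 111190 m/° = 0.055595 m.
That is 0.055595 m = 5.5595 cm.

6 cm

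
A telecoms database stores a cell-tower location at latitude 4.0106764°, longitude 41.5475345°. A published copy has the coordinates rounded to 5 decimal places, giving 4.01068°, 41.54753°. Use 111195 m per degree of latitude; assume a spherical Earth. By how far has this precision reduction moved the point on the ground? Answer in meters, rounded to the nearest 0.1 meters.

Δlat = 4.0106764 − 4.01068 = -0.0000036°; Δlon = 41.5475345 − 41.54753 = +0.0000045°.
North–south shift: -0.0000036 × 111195 = -0.400302 m.
E–W at 4.01068°: 0.0000045° × 111195 × cos 4.01068° = 0.0000045 × 111195 × 0.9976 ≈ 0.499152 m.
Hypotenuse of the two orthogonal shifts: √(0.400302² + 0.499152²) = 0.639839 m.

0.6 meters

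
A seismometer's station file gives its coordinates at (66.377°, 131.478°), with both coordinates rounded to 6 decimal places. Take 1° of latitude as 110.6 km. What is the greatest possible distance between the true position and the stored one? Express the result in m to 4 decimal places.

0.0596 m

Rounding to 6 decimal places leaves each coordinate within ±5e-07° of the true value.
North–south component: 5e-07° × 110600 = 0.0553 m.
E–W at 66.377°: 5e-07° × 110600 × cos 66.377° = 5e-07 × 110600 × 0.4007 ≈ 0.0221596 m.
Worst case both components are at the extreme and orthogonal: √(0.0553² + 0.0221596²) ≈ 0.0595747 m.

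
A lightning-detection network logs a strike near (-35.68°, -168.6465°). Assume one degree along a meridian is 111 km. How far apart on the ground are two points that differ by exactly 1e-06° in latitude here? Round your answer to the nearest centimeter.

1e-06° × 111000 m/° = 0.111 m.
That is 0.111 m = 11.1 cm.

11 centimeters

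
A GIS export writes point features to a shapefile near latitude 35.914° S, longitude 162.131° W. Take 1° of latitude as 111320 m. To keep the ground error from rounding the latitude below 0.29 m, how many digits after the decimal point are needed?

6 decimal places

One degree of latitude covers 111320 m.
With N decimal places the half-ulp bound is 0.5·10⁻ᴺ°, or 0.5·10⁻ᴺ × 111320 m on the ground.
Need 0.5 × 111320 × 10⁻ᴺ ≤ 0.29 → 10⁻ᴺ ≤ 5.210e-06, so N ≥ 5.28.
At 5 places the error can reach 0.557 m, but 6 places keeps it to 0.0557 m.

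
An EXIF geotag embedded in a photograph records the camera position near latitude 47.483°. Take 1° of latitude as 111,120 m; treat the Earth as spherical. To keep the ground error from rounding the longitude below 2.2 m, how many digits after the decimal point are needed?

5 decimal places

At 47.483° one degree of longitude covers 111120 × cos 47.483° ≈ 111120 × 0.6758 ≈ 75095.9 m.
Rounding to N decimal places gives at most 0.5 × 10⁻ᴺ degrees of error, i.e. 0.5 × 10⁻ᴺ × 75095.9 m.
Need 0.5 × 75095.9 × 10⁻ᴺ ≤ 2.2 → 10⁻ᴺ ≤ 5.859e-05, so N ≥ 4.23.
N = 4 would give 3.75 m (too coarse); N = 5 gives 0.375 m ≤ 2.2 m.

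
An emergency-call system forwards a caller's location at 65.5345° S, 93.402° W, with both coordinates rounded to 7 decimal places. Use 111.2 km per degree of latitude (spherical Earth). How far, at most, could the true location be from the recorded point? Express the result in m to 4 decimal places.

0.0060 m

Rounding to 7 decimal places leaves each coordinate within ±5e-08° of the true value.
Latitude error → 5e-08 × 111200 = 0.00556 m along the meridian.
East–west component at 65.5345°: 5e-08° × 111200 × cos 65.5345° ≈ 5e-08 × 46053 ≈ 0.00230265 m.
Combining orthogonally: (0.00556² + 0.00230265²)^½ ≈ 0.00601796 m.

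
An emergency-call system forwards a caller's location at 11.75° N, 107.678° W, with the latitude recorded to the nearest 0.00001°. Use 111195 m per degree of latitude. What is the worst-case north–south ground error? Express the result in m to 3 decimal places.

0.556 m

Rounding to 5 decimal places leaves the latitude within ±5e-06° of the true value.
North–south distance: 5e-06° × 111195 m/° = 0.555975 m.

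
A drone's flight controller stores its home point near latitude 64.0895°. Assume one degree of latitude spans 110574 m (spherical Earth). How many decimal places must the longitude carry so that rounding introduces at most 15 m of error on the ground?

At 64.0895° one degree of longitude covers 110574 × cos 64.0895° ≈ 110574 × 0.4370 ≈ 48317.1 m.
Rounding to N decimal places gives at most 0.5 × 10⁻ᴺ degrees of error, i.e. 0.5 × 10⁻ᴺ × 48317.1 m.
Setting 24158.6 × 10⁻ᴺ ≤ 15 gives 10ᴺ ≥ 1611, i.e. N ≥ 3.21.
At 3 places the error can reach 24.2 m, but 4 places keeps it to 2.42 m.

4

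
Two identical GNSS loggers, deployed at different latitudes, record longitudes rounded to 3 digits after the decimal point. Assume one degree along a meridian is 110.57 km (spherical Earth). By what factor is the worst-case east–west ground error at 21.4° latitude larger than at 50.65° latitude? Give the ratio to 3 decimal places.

1.468

Rounding to 3 decimal places leaves the longitude within ±0.0005° of the true value.
At 21.4°: 0.0005° × 110570 × cos 21.4° = 0.0005 × 110570 × 0.9311 ≈ 51.473 m.
At 50.65°: 0.0005° × 110570 × cos 50.65° = 0.0005 × 110570 × 0.6341 ≈ 35.054 m.
The ratio reduces to cos 21.4° / cos 50.65° = 0.9311/0.6341 ≈ 1.4684.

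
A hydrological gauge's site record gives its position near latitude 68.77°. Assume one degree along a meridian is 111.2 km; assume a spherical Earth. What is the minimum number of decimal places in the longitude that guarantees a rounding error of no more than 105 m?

3 decimal places

At 68.77° one degree of longitude covers 111200 × cos 68.77° ≈ 111200 × 0.3621 ≈ 40266.9 m.
Rounding to N decimal places gives at most 0.5 × 10⁻ᴺ degrees of error, i.e. 0.5 × 10⁻ᴺ × 40266.9 m.
Setting 20133.5 × 10⁻ᴺ ≤ 105 gives 10ᴺ ≥ 191.7, i.e. N ≥ 2.28.
So 3 decimal places suffice (20.1 m); 2 would allow up to 201 m.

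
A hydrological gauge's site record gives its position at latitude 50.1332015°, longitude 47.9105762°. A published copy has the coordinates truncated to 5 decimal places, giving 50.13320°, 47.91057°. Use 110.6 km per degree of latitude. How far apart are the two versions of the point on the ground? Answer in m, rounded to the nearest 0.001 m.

The latitude changed by +0.0000015° and the longitude by +0.0000062°.
N–S: 0.0000015° × 110600 m/° = 0.1659 m.
East–west at this latitude: 0.0000062° × 110600 × cos 50.1332° ≈ 0.0000062 × 70895.2 = 0.43955 m.
Combined displacement = (0.1659² + 0.43955²)^½ ≈ 0.469816 m.

0.470 m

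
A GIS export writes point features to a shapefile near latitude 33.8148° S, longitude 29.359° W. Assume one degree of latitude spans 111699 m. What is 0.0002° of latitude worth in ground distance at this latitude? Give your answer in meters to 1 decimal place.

0.0002° × 111699 m/° = 22.3398 m.

22.3 meters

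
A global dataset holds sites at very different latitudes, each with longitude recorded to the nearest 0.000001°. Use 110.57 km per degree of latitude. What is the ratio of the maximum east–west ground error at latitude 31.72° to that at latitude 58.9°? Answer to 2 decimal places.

Rounding to 6 decimal places leaves the longitude within ±5e-07° of the true value.
At 31.72°: 5e-07° × 110570 × cos 31.72° = 5e-07 × 110570 × 0.8506 ≈ 0.047027 m.
Error at 58.9° = 5e-07° × 110570 × cos 58.9° ≈ 0.055285 × 0.5165 = 0.028557 m.
The ratio reduces to cos 31.72° / cos 58.9° = 0.8506/0.5165 ≈ 1.6468.

1.65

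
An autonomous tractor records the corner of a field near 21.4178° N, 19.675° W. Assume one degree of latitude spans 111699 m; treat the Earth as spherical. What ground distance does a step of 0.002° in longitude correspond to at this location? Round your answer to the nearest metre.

At 21.4178° a degree of longitude is 111699 × cos 21.4178° ≈ 103985 m, so 0.002° corresponds to 207.971 m.

208 metres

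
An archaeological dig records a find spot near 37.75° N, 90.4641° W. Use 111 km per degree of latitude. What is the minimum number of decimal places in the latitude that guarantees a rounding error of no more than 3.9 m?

5 decimal places

One degree of latitude covers 111000 m.
Rounding to N decimal places gives at most 0.5 × 10⁻ᴺ degrees of error, i.e. 0.5 × 10⁻ᴺ × 111000 m.
Need 0.5 × 111000 × 10⁻ᴺ ≤ 3.9 → 10⁻ᴺ ≤ 7.027e-05, so N ≥ 4.15.
N = 4 would give 5.55 m (too coarse); N = 5 gives 0.555 m ≤ 3.9 m.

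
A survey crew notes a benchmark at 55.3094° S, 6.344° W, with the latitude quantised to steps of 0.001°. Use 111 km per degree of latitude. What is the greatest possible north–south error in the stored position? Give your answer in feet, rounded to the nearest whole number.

With a 0.001° grid the true value lies within half a step, ±0.001°/2 = ±0.0005°, of the stored one.
Along the meridian that is 0.0005° × 111000 m/° = 55.5 m.
In feet: 55.5 m ÷ 0.3048 ≈ 182.09 ft.

182 feet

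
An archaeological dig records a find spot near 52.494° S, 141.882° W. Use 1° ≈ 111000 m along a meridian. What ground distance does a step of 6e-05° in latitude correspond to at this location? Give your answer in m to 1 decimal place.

Along a meridian 6e-05° is 6e-05 × 111000 = 6.66 m.

6.7 m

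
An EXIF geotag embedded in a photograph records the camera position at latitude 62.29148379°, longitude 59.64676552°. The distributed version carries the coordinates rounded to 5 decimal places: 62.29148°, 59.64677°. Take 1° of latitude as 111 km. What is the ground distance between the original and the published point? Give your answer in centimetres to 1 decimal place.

48.0 centimetres

The latitude changed by +0.00000379° and the longitude by -0.00000448°.
N–S: 0.00000379° × 111000 m/° = 0.42069 m.
E–W at 62.2915°: -0.00000448° × 111000 × cos 62.2915° = -0.00000448 × 111000 × 0.4650 ≈ -0.231222 m.
Combined displacement = (0.42069² + 0.231222²)^½ ≈ 0.480046 m.
That is 0.480046 m = 48.005 cm.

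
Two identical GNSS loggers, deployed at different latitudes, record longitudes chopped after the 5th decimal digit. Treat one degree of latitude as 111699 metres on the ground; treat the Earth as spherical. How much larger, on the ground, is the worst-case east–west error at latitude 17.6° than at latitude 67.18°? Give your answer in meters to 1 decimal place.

Truncating at 5 decimal places can drop up to a full unit in the last place, so the longitude may be off by as much as 1e-05°.
At 17.6°: 1e-05° × 111699 × cos 17.6° = 1e-05 × 111699 × 0.9532 ≈ 1.0647 m.
At 67.18°: 1e-05° × 111699 × cos 67.18° = 1e-05 × 111699 × 0.3878 ≈ 0.43321 m.
So the lower-latitude error exceeds the higher by 1.0647 − 0.43321 = 0.63149 m.

0.6 meters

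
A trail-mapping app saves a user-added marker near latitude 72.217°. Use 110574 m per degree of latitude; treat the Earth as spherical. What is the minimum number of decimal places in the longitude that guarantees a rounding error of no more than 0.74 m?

At 72.217° one degree of longitude covers 110574 × cos 72.217° ≈ 110574 × 0.3054 ≈ 33770.7 m.
Rounding to N decimal places gives at most 0.5 × 10⁻ᴺ degrees of error, i.e. 0.5 × 10⁻ᴺ × 33770.7 m.
Need 0.5 × 33770.7 × 10⁻ᴺ ≤ 0.74 → 10⁻ᴺ ≤ 4.382e-05, so N ≥ 4.36.
So 5 decimal places suffice (0.169 m); 4 would allow up to 1.69 m.

5 decimal places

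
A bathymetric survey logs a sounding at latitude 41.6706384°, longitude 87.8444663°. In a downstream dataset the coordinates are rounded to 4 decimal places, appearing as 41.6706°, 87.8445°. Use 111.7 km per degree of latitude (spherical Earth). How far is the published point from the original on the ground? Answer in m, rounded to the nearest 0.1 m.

5.1 m

Δlat = 41.6706384 − 41.6706 = +0.0000384°; Δlon = 87.8444663 − 87.8445 = -0.0000337°.
N–S: 0.0000384° × 111700 m/° = 4.28928 m.
E–W at 41.6706°: -0.0000337° × 111700 × cos 41.6706° = -0.0000337 × 111700 × 0.7470 ≈ -2.81185 m.
Distance: √(4.28928² + 2.81185²) ≈ 5.12878 m.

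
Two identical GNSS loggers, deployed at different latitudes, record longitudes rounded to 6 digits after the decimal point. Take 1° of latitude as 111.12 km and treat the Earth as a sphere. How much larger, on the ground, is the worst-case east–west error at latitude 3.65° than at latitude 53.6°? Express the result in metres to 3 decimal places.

0.022 metres

Rounding to 6 decimal places leaves the longitude within ±5e-07° of the true value.
At 3.65°: 5e-07° × 111120 × cos 3.65° = 5e-07 × 111120 × 0.9980 ≈ 0.055447 m.
At 53.6°: 5e-07° × 111120 × cos 53.6° = 5e-07 × 111120 × 0.5934 ≈ 0.03297 m.
Difference: 0.055447 − 0.03297 = 0.022477 m.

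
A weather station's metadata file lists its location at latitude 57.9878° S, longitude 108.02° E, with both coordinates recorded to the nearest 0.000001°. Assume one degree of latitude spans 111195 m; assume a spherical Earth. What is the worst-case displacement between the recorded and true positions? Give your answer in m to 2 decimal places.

0.06 m

Rounding to 6 decimal places leaves each coordinate within ±5e-07° of the true value.
North–south component: 5e-07° × 111195 = 0.0555975 m.
Longitude error → 5e-07 × 111195 × cos 57.9878° = 5e-07 × 111195 × 0.5301 ≈ 0.0294722 m.
The two errors are perpendicular, so the maximum displacement is √(0.0555975² + 0.0294722²) ≈ 0.0629261 m.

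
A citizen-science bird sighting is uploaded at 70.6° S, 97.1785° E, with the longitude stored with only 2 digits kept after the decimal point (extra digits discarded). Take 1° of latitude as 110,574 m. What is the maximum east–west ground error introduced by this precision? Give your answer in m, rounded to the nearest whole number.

367 m

Truncating at 2 decimal places can drop up to a full unit in the last place, so the longitude may be off by as much as 0.01°.
One degree of longitude at 70.6° is 110574 × cos 70.6° ≈ 110574 × 0.3322 = 36728.4 m.
East–west error: 0.01° × 36728.4 m/° ≈ 367.284 m.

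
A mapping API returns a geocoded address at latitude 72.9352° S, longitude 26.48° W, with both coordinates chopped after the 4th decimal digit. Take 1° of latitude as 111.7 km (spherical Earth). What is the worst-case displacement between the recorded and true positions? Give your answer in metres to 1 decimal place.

11.6 metres

Truncating at 4 decimal places can drop up to a full unit in the last place, so each coordinate may be off by as much as 0.0001°.
North–south component: 0.0001° × 111700 = 11.17 m.
Longitude error → 0.0001 × 111700 × cos 72.9352° = 0.0001 × 111700 × 0.2935 ≈ 3.27787 m.
Worst case both components are at the extreme and orthogonal: √(11.17² + 3.27787²) ≈ 11.641 m.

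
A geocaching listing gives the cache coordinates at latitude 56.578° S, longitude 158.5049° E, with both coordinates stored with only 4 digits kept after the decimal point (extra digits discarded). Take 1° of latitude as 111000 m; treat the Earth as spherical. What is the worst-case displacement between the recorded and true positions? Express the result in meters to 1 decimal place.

12.7 meters

Truncating at 4 decimal places can drop up to a full unit in the last place, so each coordinate may be off by as much as 0.0001°.
N–S: 0.0001° × 111000 m/° = 11.1 m.
East–west component at 56.578°: 0.0001° × 111000 × cos 56.578° ≈ 0.0001 × 61138.9 ≈ 6.11389 m.
Worst case both components are at the extreme and orthogonal: √(11.1² + 6.11389²) ≈ 12.6724 m.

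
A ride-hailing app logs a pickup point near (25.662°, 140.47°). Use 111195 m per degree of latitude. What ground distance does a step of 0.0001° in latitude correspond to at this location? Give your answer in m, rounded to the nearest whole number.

11 m

0.0001° × 111195 m/° = 11.1195 m.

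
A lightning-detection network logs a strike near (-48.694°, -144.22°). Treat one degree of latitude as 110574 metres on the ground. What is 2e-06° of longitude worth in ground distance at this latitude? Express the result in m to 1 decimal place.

2e-06° of longitude at 48.694° is 2e-06 × 110574 × cos 48.694° ≈ 2e-06 × 72987.7 = 0.145975 m.

0.1 m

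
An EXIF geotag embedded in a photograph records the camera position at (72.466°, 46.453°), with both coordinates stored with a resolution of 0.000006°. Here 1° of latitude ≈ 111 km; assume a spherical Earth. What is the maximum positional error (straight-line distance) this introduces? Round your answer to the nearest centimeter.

35 centimeters

With a 0.000006° grid the true value lies within half a step, ±0.000006°/2 = ±3e-06°, of the stored one.
Latitude error → 3e-06 × 111000 = 0.333 m along the meridian.
E–W at 72.466°: 3e-06° × 111000 × cos 72.466° = 3e-06 × 111000 × 0.3013 ≈ 0.100323 m.
Worst case both components are at the extreme and orthogonal: √(0.333² + 0.100323²) ≈ 0.347784 m.
That is 0.347784 m = 34.778 cm.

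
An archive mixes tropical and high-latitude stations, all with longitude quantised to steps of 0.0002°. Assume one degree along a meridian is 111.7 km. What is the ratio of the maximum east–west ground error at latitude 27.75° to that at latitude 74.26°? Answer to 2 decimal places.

3.26

With a 0.0002° grid the true value lies within half a step, ±0.0002°/2 = ±0.0001°, of the stored one.
Error at 27.75° = 0.0001° × 111700 × cos 27.75° ≈ 11.17 × 0.8850 = 9.8853 m.
At 74.26°: 0.0001° × 111700 × cos 74.26° = 0.0001 × 111700 × 0.2713 ≈ 3.0301 m.
The ratio reduces to cos 27.75° / cos 74.26° = 0.8850/0.2713 ≈ 3.2624.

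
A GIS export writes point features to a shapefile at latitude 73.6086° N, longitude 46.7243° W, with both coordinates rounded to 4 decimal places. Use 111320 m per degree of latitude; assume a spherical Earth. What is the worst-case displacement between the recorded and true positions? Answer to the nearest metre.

Rounding to 4 decimal places leaves each coordinate within ±5e-05° of the true value.
N–S: 5e-05° × 111320 m/° = 5.566 m.
Longitude error → 5e-05 × 111320 × cos 73.6086° = 5e-05 × 111320 × 0.2822 ≈ 1.57071 m.
Combining orthogonally: (5.566² + 1.57071²)^½ ≈ 5.78338 m.

6 metres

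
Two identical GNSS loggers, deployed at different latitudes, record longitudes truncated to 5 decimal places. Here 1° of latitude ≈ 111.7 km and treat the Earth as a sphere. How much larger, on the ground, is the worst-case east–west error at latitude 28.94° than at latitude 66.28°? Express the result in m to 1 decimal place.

Truncating at 5 decimal places can drop up to a full unit in the last place, so the longitude may be off by as much as 1e-05°.
Error at 28.94° = 1e-05° × 111700 × cos 28.94° ≈ 1.117 × 0.8751 = 0.97752 m.
At 66.28°: 1e-05° × 111700 × cos 66.28° = 1e-05 × 111700 × 0.4023 ≈ 0.44933 m.
So the lower-latitude error exceeds the higher by 0.97752 − 0.44933 = 0.52818 m.

0.5 m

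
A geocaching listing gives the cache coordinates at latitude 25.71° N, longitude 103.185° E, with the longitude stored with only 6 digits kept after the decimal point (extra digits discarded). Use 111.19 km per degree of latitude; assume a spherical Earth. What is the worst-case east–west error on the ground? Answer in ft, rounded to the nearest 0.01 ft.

0.33 ft

Truncating at 6 decimal places can drop up to a full unit in the last place, so the longitude may be off by as much as 1e-06°.
At latitude 25.71° a degree of longitude spans 111190 m × cos 25.71° = 111190 × 0.9010 ≈ 100182 m.
Maximum E–W displacement: 1e-06 × 100182 = 0.100182 m.
Converting: 0.100182 m × 3.2808 ft/m ≈ 0.32868 ft.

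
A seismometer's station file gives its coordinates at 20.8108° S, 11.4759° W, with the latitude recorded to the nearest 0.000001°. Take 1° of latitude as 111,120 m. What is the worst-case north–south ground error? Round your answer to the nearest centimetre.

Rounding to 6 decimal places leaves the latitude within ±5e-07° of the true value.
Along the meridian that is 5e-07° × 111120 m/° = 0.05556 m.
That is 0.05556 m = 5.556 cm.

6 centimetres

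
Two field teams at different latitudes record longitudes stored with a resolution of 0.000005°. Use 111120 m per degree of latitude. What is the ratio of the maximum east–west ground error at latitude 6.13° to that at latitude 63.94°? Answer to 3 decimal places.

2.263

With a 0.000005° grid the true value lies within half a step, ±0.000005°/2 = ±2.5e-06°, of the stored one.
Error at 6.13° = 2.5e-06° × 111120 × cos 6.13° ≈ 0.2778 × 0.9943 = 0.27621 m.
Error at 63.94° = 2.5e-06° × 111120 × cos 63.94° ≈ 0.2778 × 0.4393 = 0.12204 m.
Ratio: 0.27621 / 0.12204 = cos 6.13° / cos 63.94° ≈ 2.2633.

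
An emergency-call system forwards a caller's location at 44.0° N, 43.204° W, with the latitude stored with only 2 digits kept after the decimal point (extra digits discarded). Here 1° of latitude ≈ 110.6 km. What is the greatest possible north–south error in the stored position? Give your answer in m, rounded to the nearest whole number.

Truncating at 2 decimal places can drop up to a full unit in the last place, so the latitude may be off by as much as 0.01°.
So the N–S error is at most 0.01 × 110600 = 1106 m.

1106 m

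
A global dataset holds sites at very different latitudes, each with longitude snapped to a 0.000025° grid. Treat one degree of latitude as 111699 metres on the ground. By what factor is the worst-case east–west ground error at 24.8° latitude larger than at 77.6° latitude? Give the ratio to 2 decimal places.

With a 0.000025° grid the true value lies within half a step, ±0.000025°/2 = ±1.25e-05°, of the stored one.
Error at 24.8° = 1.25e-05° × 111699 × cos 24.8° ≈ 1.3962 × 0.9078 = 1.2675 m.
At 77.6°: 1.25e-05° × 111699 × cos 77.6° = 1.25e-05 × 111699 × 0.2147 ≈ 0.29982 m.
The ratio reduces to cos 24.8° / cos 77.6° = 0.9078/0.2147 ≈ 4.2274.

4.23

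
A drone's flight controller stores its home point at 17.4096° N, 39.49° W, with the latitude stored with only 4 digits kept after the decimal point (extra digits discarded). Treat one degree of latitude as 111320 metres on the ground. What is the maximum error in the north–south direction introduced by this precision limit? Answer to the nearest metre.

Truncating at 4 decimal places can drop up to a full unit in the last place, so the latitude may be off by as much as 0.0001°.
Along the meridian that is 0.0001° × 111320 m/° = 11.132 m.

11 metres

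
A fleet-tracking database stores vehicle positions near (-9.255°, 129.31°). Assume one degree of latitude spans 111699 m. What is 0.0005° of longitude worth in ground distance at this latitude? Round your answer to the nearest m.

One degree of longitude here spans 111699 × cos 9.255° = 111699 × 0.9870 ≈ 110245 m; 0.0005° of that is 55.1225 m.

55 m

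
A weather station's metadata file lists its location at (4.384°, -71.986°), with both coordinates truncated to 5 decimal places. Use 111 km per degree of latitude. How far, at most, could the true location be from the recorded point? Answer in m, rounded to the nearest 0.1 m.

Truncating at 5 decimal places can drop up to a full unit in the last place, so each coordinate may be off by as much as 1e-05°.
Latitude error → 1e-05 × 111000 = 1.11 m along the meridian.
Longitude error → 1e-05 × 111000 × cos 4.384° = 1e-05 × 111000 × 0.9971 ≈ 1.10675 m.
Combining orthogonally: (1.11² + 1.10675²)^½ ≈ 1.56748 m.

1.6 m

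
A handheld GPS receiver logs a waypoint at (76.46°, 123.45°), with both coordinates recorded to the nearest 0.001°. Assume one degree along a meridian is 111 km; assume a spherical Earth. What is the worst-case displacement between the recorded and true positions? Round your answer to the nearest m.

Rounding to 3 decimal places leaves each coordinate within ±0.0005° of the true value.
North–south component: 0.0005° × 111000 = 55.5 m.
Longitude error → 0.0005 × 111000 × cos 76.46° = 0.0005 × 111000 × 0.2341 ≈ 12.9939 m.
Combining orthogonally: (55.5² + 12.9939²)^½ ≈ 57.0008 m.

57 m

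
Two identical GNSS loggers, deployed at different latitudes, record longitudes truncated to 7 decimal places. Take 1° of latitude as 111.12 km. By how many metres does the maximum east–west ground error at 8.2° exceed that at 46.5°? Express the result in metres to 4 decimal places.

Truncating at 7 decimal places can drop up to a full unit in the last place, so the longitude may be off by as much as 1e-07°.
At 8.2°: 1e-07° × 111120 × cos 8.2° = 1e-07 × 111120 × 0.9898 ≈ 0.010998 m.
At 46.5°: 1e-07° × 111120 × cos 46.5° = 1e-07 × 111120 × 0.6884 ≈ 0.007649 m.
Difference: 0.010998 − 0.007649 = 0.0033494 m.

0.0033 metres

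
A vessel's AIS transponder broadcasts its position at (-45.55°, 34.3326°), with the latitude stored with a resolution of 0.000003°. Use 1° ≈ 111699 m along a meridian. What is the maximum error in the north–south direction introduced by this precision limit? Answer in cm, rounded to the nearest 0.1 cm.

16.8 cm

With a 0.000003° grid the true value lies within half a step, ±0.000003°/2 = ±1.5e-06°, of the stored one.
So the N–S error is at most 1.5e-06 × 111699 = 0.167549 m.
That is 0.167549 m = 16.755 cm.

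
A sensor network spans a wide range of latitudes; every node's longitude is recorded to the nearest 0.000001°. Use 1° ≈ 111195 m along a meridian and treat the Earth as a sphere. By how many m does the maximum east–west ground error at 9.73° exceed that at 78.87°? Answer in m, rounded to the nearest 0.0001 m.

Rounding to 6 decimal places leaves the longitude within ±5e-07° of the true value.
Error at 9.73° = 5e-07° × 111195 × cos 9.73° ≈ 0.055597 × 0.9856 = 0.054798 m.
At 78.87°: 5e-07° × 111195 × cos 78.87° = 5e-07 × 111195 × 0.1930 ≈ 0.010732 m.
So the lower-latitude error exceeds the higher by 0.054798 − 0.010732 = 0.044065 m.

0.0441 m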